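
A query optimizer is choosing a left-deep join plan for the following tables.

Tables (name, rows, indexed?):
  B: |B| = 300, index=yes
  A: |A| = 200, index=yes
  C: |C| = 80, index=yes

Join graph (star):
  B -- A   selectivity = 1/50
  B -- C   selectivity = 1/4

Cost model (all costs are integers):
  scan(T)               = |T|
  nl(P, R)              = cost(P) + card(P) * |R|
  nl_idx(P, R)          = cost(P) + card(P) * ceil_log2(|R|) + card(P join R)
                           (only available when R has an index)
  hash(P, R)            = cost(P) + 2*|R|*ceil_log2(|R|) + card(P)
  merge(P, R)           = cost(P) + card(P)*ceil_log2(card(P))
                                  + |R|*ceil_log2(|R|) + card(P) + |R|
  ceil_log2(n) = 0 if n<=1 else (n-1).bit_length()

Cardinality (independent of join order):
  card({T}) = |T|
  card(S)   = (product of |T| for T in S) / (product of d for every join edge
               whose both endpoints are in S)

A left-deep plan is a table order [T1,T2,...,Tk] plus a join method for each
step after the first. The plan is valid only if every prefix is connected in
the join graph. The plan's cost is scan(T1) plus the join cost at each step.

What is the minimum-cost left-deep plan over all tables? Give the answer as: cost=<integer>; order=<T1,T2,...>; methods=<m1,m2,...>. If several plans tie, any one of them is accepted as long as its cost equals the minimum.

Selinger DP (subsets sized 1..n):
  {B}: scan cost=300, card=300
  {A}: scan cost=200, card=200
  {C}: scan cost=80, card=80
  {AB}: card=1200; try (B,nl_idx)→3200, (A,hash)→3800, (A,nl_idx)→3900, (B,merge)→5000, (A,merge)→5100, (B,hash)→5800 …(+2); best=3200 via (B,nl_idx)
  {BC}: card=6000; try (C,hash)→1720, (B,merge)→3720, (C,merge)→3940, (B,hash)→5560, (B,nl_idx)→6800, (C,nl_idx)→8400 …(+2); best=1720 via (C,hash)
  {ABC}: card=24000; try (C,hash)→5520, (A,hash)→10920, (C,merge)→18240, (C,nl_idx)→35600, (A,nl_idx)→73720, (A,merge)→87520 …(+2); best=5520 via (C,hash)

cost=5520; order=A,B,C; methods=nl_idx,hash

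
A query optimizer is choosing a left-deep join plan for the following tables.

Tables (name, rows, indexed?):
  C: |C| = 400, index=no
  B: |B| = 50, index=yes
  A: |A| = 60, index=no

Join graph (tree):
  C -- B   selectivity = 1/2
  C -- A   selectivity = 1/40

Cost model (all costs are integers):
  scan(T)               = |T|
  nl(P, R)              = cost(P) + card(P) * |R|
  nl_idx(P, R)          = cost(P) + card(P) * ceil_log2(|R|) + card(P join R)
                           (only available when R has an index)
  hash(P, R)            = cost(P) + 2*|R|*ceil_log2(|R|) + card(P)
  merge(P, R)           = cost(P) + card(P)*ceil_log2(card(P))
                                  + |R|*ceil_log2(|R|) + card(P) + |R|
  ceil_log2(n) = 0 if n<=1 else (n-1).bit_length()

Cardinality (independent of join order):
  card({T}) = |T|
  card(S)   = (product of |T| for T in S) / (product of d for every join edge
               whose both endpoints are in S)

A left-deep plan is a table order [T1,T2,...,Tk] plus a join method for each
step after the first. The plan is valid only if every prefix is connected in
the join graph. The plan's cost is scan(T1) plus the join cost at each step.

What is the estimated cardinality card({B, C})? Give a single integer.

Tables in S: B(50), C(400)
Edges inside S: C-B(d=2)
numerator = 50 * 400 = 20000
denominator = 2 = 2
card(S) = 20000 / 2 = 10000

10000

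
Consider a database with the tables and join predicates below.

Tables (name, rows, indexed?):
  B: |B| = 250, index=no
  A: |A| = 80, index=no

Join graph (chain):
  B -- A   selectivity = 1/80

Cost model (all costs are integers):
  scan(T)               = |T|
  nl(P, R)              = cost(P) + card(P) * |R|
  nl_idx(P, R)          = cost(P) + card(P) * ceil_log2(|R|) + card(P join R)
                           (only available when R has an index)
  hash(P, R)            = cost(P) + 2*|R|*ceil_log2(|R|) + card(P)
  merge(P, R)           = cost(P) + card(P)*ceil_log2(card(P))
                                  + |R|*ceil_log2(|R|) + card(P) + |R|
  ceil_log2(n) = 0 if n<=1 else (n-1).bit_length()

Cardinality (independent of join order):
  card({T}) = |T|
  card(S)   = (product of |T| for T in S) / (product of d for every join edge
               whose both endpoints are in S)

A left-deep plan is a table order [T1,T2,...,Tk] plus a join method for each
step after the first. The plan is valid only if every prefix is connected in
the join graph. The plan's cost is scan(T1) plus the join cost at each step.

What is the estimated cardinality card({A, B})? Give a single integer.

250

Tables in S: A(80), B(250)
Edges inside S: B-A(d=80)
numerator = 80 * 250 = 20000
denominator = 80 = 80
card(S) = 20000 / 80 = 250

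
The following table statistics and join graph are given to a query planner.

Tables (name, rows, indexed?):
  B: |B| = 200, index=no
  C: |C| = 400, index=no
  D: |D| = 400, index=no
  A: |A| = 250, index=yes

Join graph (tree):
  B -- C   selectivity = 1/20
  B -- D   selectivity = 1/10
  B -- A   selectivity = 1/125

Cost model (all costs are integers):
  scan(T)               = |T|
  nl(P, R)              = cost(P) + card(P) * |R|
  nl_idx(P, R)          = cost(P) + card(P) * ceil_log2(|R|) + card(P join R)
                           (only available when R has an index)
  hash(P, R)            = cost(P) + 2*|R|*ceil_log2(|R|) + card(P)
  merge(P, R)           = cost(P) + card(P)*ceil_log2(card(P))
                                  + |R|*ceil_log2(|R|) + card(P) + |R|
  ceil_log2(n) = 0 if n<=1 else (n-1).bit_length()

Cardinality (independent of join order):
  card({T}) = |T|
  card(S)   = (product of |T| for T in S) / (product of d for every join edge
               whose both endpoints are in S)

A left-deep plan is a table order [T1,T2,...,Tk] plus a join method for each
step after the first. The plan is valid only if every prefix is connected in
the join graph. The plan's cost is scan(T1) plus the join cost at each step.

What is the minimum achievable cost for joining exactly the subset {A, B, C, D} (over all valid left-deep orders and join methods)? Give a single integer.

Selinger DP over subsets of {A,B,C,D}:
  {B}: scan cost=200, card=200
  {C}: scan cost=400, card=400
  {D}: scan cost=400, card=400
  {A}: scan cost=250, card=250
  {BC}: card=4000; try (B,hash)→4000, (C,merge)→6000, (B,merge)→6200, (C,hash)→7600, (C,nl)→80200, (B,nl)→80400; best=4000 via (B,hash)
  {BD}: card=8000; try (B,hash)→4000, (D,merge)→6000, (B,merge)→6200, (D,hash)→7600, (D,nl)→80200, (B,nl)→80400; best=4000 via (B,hash)
  {AB}: card=400; try (A,nl_idx)→2200, (B,hash)→3700, (A,merge)→4250, (B,merge)→4300, (A,hash)→4400, (A,nl)→50200 …(+1); best=2200 via (A,nl_idx)
  {BCD}: card=160000; try (D,hash)→15200, (C,hash)→19200, (D,merge)→60000, (C,merge)→120000, (D,nl)→1604000, (C,nl)→3204000; best=15200 via (D,hash)
  {ABC}: card=8000; try (C,hash)→9800, (C,merge)→10200, (A,hash)→12000, (A,nl_idx)→44000, (A,merge)→58250, (C,nl)→162200 …(+1); best=9800 via (C,hash)
  {ABD}: card=16000; try (D,hash)→9800, (D,merge)→10200, (A,hash)→16000, (A,nl_idx)→84000, (A,merge)→118250, (D,nl)→162200 …(+1); best=9800 via (D,hash)
  {ABCD}: card=320000; try (D,hash)→25000, (C,hash)→33000, (D,merge)→125800, (A,hash)→179200, (C,merge)→253800, (A,nl_idx)→1615200 …(+4); best=25000 via (D,hash)

25000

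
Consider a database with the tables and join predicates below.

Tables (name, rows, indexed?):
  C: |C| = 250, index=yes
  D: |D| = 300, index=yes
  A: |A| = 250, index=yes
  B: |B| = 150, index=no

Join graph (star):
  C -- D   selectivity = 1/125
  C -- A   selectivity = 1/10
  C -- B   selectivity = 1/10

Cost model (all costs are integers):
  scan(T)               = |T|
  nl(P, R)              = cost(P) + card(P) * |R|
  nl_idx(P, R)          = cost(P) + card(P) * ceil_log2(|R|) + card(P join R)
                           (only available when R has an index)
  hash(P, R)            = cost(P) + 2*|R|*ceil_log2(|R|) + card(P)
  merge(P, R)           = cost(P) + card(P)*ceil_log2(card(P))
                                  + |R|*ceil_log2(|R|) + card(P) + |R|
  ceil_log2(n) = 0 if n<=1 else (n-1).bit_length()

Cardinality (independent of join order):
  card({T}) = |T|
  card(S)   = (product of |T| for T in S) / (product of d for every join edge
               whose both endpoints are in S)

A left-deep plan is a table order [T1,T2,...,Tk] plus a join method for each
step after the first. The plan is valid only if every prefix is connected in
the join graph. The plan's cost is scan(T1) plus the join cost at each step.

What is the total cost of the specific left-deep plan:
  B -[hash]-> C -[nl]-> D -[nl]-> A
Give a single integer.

step 1: scan B: cost=150, card=150
step 2: join C via hash
    card(P join C) = 150*250/(10) = 3750
    cost = 150 + 2*250*8 + 150 = 4300
step 3: join D via nl
    card(P join D) = 3750*300/(125) = 9000
    cost = 4300 + 3750*300 = 1129300
step 4: join A via nl
    card(P join A) = 9000*250/(10) = 225000
    cost = 1129300 + 9000*250 = 3379300

3379300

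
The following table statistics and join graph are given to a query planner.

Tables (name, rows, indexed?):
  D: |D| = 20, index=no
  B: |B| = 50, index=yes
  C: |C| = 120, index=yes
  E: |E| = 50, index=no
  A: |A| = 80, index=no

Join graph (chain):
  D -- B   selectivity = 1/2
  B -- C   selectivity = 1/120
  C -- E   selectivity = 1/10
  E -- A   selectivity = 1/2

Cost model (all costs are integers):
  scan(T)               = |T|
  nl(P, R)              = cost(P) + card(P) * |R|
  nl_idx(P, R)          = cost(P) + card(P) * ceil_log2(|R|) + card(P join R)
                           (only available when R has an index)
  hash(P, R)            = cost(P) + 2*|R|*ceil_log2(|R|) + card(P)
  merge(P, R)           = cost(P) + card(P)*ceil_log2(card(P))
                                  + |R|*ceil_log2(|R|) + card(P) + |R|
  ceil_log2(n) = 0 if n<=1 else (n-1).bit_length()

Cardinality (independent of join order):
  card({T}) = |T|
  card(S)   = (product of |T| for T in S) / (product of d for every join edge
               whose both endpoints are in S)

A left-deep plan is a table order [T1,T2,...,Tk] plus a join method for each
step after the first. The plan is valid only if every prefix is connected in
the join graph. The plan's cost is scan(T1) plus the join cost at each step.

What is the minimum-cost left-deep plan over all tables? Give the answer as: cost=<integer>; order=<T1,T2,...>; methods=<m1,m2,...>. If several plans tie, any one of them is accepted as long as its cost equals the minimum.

cost=5170; order=B,C,E,D,A; methods=nl_idx,hash,hash,hash

Selinger DP (subsets sized 1..n):
  {D}: scan cost=20, card=20
  {B}: scan cost=50, card=50
  {C}: scan cost=120, card=120
  {E}: scan cost=50, card=50
  {A}: scan cost=80, card=80
  {BD}: card=500; try (D,hash)→300, (B,merge)→490, (D,merge)→520, (B,hash)→640, (B,nl_idx)→640, (B,nl)→1020 …(+1); best=300 via (D,hash)
  {BC}: card=50; try (C,nl_idx)→450, (B,hash)→840, (B,nl_idx)→890, (C,merge)→1360, (B,merge)→1430, (C,hash)→1780 …(+2); best=450 via (C,nl_idx)
  {CE}: card=600; try (E,hash)→840, (C,nl_idx)→1000, (C,merge)→1360, (E,merge)→1430, (C,hash)→1780, (C,nl)→6050 …(+1); best=840 via (E,hash)
  {AE}: card=2000; try (E,hash)→760, (A,merge)→1040, (E,merge)→1070, (A,hash)→1220, (A,nl)→4050, (E,nl)→4080; best=760 via (E,hash)
  {BCD}: card=500; try (D,hash)→700, (D,merge)→920, (D,nl)→1450, (C,hash)→2480, (C,nl_idx)→4300, (C,merge)→6260 …(+1); best=700 via (D,hash)
  {BCE}: card=250; try (E,hash)→1100, (E,merge)→1150, (B,hash)→2040, (E,nl)→2950, (B,nl_idx)→4690, (B,merge)→7790 …(+1); best=1100 via (E,hash)
  {ACE}: card=24000; try (A,hash)→2560, (C,hash)→4440, (A,merge)→8080, (C,merge)→25720, (C,nl_idx)→38760, (A,nl)→48840 …(+1); best=2560 via (A,hash)
  {BCDE}: card=2500; try (D,hash)→1550, (E,hash)→1800, (D,merge)→3470, (E,merge)→6050, (D,nl)→6100, (E,nl)→25700; best=1550 via (D,hash)
  {ABCE}: card=10000; try (A,hash)→2470, (A,merge)→3990, (A,nl)→21100, (B,hash)→27160, (B,nl_idx)→156560, (B,merge)→386910 …(+1); best=2470 via (A,hash)
  {ABCDE}: card=100000; try (A,hash)→5170, (D,hash)→12670, (A,merge)→34690, (D,merge)→152590, (A,nl)→201550, (D,nl)→202470; best=5170 via (A,hash)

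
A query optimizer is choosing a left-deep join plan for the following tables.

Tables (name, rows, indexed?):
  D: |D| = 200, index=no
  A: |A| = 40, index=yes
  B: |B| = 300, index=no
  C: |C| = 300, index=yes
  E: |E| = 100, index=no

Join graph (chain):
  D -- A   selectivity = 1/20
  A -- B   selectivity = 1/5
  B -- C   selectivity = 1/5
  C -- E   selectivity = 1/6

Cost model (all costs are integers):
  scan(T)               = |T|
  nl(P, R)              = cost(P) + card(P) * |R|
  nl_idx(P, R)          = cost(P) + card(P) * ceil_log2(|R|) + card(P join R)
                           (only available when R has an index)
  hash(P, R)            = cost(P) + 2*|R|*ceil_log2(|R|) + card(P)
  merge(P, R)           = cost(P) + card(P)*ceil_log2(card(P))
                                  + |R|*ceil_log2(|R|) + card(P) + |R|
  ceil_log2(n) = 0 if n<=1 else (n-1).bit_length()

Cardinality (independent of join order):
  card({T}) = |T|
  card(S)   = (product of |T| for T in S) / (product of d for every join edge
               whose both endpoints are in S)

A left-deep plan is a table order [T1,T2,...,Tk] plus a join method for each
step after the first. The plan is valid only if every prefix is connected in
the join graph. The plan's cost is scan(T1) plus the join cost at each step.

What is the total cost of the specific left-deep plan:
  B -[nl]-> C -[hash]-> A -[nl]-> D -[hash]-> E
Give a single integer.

step 1: scan B: cost=300, card=300
step 2: join C via nl
    card(P join C) = 300*300/(5) = 18000
    cost = 300 + 300*300 = 90300
step 3: join A via hash
    card(P join A) = 18000*40/(5) = 144000
    cost = 90300 + 2*40*6 + 18000 = 108780
step 4: join D via nl
    card(P join D) = 144000*200/(20) = 1440000
    cost = 108780 + 144000*200 = 28908780
step 5: join E via hash
    card(P join E) = 1440000*100/(6) = 24000000
    cost = 28908780 + 2*100*7 + 1440000 = 30350180

30350180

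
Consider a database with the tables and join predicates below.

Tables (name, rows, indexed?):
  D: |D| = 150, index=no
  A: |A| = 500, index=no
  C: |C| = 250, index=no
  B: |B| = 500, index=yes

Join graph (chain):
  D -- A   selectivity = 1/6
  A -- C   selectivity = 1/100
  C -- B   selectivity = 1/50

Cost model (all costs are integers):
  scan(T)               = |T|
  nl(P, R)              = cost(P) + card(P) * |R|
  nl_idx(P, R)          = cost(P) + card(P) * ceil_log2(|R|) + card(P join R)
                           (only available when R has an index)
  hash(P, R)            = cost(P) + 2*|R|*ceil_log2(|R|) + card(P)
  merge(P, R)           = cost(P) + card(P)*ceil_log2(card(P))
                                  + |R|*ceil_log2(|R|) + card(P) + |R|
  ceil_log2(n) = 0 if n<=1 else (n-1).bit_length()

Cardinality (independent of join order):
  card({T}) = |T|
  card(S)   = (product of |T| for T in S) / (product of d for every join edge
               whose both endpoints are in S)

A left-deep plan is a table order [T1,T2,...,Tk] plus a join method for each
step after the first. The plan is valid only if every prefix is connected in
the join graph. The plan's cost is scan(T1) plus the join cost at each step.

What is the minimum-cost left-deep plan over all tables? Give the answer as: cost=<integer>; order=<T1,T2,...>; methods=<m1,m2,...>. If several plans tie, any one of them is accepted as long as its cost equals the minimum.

cost=30150; order=A,C,B,D; methods=hash,hash,hash

Selinger DP (subsets sized 1..n):
  {D}: scan cost=150, card=150
  {A}: scan cost=500, card=500
  {C}: scan cost=250, card=250
  {B}: scan cost=500, card=500
  {AD}: card=12500; try (D,hash)→3400, (A,merge)→6500, (D,merge)→6850, (A,hash)→9300, (A,nl)→75150, (D,nl)→75500; best=3400 via (D,hash)
  {AC}: card=1250; try (C,hash)→5000, (A,merge)→7500, (C,merge)→7750, (A,hash)→9500, (A,nl)→125250, (C,nl)→125500; best=5000 via (C,hash)
  {BC}: card=2500; try (C,hash)→5000, (B,nl_idx)→5000, (B,merge)→7500, (C,merge)→7750, (B,hash)→9500, (B,nl)→125250 …(+1); best=5000 via (C,hash)
  {ACD}: card=31250; try (D,hash)→8650, (C,hash)→19900, (D,merge)→21350, (D,nl)→192500, (C,merge)→193150, (C,nl)→3128400; best=8650 via (D,hash)
  {ABC}: card=12500; try (B,hash)→15250, (A,hash)→16500, (B,merge)→25000, (B,nl_idx)→28750, (A,merge)→42500, (B,nl)→630000 …(+1); best=15250 via (B,hash)
  {ABCD}: card=312500; try (D,hash)→30150, (B,hash)→48900, (D,merge)→204100, (B,merge)→513650, (B,nl_idx)→602400, (D,nl)→1890250 …(+1); best=30150 via (D,hash)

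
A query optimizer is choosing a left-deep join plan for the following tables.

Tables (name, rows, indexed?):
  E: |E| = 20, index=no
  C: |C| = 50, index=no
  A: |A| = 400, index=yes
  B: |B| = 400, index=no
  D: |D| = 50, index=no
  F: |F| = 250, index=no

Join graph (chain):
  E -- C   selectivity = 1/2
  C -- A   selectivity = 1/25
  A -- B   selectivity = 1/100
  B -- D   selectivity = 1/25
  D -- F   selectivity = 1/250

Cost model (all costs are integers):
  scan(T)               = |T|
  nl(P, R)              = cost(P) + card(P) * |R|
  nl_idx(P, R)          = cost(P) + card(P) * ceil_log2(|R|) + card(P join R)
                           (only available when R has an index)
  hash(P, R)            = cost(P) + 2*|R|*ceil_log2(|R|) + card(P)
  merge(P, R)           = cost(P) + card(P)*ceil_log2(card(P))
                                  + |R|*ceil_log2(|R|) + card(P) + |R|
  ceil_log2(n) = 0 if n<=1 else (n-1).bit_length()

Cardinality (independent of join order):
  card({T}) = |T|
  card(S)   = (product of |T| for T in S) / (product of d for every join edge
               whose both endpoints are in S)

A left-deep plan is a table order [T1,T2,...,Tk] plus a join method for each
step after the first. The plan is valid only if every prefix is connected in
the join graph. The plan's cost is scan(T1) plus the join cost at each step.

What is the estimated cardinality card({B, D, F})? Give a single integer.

Tables in S: B(400), D(50), F(250)
Edges inside S: B-D(d=25), D-F(d=250)
numerator = 400 * 50 * 250 = 5000000
denominator = 25 * 250 = 6250
card(S) = 5000000 / 6250 = 800

800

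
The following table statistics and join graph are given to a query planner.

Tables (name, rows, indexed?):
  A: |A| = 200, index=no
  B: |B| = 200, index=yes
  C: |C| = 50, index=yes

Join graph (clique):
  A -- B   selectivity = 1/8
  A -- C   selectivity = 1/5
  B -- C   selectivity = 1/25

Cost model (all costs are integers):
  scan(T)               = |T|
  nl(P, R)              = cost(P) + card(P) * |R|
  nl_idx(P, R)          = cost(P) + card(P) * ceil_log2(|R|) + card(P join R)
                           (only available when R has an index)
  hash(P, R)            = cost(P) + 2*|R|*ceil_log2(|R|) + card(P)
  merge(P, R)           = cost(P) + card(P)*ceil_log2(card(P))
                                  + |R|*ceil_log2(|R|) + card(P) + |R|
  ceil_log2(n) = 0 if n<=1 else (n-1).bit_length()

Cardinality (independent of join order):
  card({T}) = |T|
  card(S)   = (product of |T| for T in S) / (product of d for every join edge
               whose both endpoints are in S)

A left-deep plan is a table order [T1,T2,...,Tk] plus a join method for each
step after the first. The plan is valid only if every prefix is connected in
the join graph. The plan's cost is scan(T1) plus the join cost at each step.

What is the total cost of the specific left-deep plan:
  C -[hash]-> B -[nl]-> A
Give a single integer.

83300

step 1: scan C: cost=50, card=50
step 2: join B via hash
    card(P join B) = 50*200/(25) = 400
    cost = 50 + 2*200*8 + 50 = 3300
step 3: join A via nl
    card(P join A) = 400*200/(8*5) = 2000
    cost = 3300 + 400*200 = 83300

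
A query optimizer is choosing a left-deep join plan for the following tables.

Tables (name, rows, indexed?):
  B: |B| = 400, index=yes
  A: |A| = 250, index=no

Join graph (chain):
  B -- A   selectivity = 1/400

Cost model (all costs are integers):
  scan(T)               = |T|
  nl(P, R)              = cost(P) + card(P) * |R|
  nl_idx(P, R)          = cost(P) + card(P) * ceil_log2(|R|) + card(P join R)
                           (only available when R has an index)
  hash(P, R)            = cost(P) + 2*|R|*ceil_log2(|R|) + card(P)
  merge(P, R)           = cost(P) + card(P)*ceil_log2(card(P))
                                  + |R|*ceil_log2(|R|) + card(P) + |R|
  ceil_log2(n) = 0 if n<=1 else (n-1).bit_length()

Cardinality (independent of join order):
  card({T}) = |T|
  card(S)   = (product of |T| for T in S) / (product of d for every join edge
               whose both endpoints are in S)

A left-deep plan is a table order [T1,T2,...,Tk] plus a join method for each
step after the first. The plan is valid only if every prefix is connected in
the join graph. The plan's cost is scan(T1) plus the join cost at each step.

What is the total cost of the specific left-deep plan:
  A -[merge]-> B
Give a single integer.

6500

step 1: scan A: cost=250, card=250
step 2: join B via merge
    card(P join B) = 250*400/(400) = 250
    cost = 250 + 250*8 + 400*9 + 250 + 400 = 6500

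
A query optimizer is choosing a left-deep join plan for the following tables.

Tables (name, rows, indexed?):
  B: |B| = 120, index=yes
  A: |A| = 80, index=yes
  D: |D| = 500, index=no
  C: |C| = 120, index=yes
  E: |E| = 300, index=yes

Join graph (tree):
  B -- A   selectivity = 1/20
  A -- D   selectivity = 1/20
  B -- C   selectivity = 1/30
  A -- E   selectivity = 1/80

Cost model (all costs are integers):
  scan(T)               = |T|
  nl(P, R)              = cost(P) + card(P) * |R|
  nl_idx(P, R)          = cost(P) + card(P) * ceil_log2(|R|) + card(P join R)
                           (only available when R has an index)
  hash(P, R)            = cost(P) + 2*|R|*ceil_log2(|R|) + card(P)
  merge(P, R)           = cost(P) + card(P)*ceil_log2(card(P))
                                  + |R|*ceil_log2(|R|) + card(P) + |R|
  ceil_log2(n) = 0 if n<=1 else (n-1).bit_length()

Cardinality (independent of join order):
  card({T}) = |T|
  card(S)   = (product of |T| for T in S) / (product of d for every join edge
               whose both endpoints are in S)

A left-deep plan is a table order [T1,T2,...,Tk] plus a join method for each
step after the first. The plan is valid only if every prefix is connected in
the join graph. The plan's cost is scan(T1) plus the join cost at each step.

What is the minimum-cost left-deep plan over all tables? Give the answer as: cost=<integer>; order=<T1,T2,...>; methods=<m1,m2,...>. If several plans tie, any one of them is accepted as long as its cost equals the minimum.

Selinger DP (subsets sized 1..n):
  {B}: scan cost=120, card=120
  {A}: scan cost=80, card=80
  {D}: scan cost=500, card=500
  {C}: scan cost=120, card=120
  {E}: scan cost=300, card=300
  {AB}: card=480; try (B,nl_idx)→1120, (A,hash)→1360, (A,nl_idx)→1440, (B,merge)→1680, (A,merge)→1720, (B,hash)→1840 …(+2); best=1120 via (B,nl_idx)
  {BC}: card=480; try (C,nl_idx)→1440, (B,nl_idx)→1440, (C,hash)→1920, (B,hash)→1920, (C,merge)→2040, (B,merge)→2040 …(+2); best=1440 via (C,nl_idx)
  {AD}: card=2000; try (A,hash)→2120, (D,merge)→5720, (A,nl_idx)→6000, (A,merge)→6140, (D,hash)→9160, (D,nl)→40080 …(+1); best=2120 via (A,hash)
  {AE}: card=300; try (E,nl_idx)→1100, (A,hash)→1720, (A,nl_idx)→2700, (E,merge)→3720, (A,merge)→3940, (E,hash)→5560 …(+2); best=1100 via (E,nl_idx)
  {ABD}: card=12000; try (B,hash)→5800, (D,hash)→10600, (D,merge)→10920, (B,merge)→27080, (B,nl_idx)→28120, (D,nl)→241120 …(+1); best=5800 via (B,hash)
  {ABC}: card=1920; try (A,hash)→3040, (C,hash)→3280, (C,nl_idx)→6400, (A,nl_idx)→6720, (C,merge)→6880, (A,merge)→6880 …(+2); best=3040 via (A,hash)
  {ABE}: card=1800; try (B,hash)→3080, (B,nl_idx)→5000, (B,merge)→5060, (E,hash)→7000, (E,nl_idx)→7240, (E,merge)→8920 …(+2); best=3080 via (B,hash)
  {ADE}: card=7500; try (D,merge)→9100, (E,hash)→9520, (D,hash)→10400, (E,nl_idx)→27620, (E,merge)→29120, (D,nl)→151100 …(+1); best=9100 via (D,merge)
  {ABCD}: card=48000; try (D,hash)→13960, (C,hash)→19480, (D,merge)→31080, (C,nl_idx)→137800, (C,merge)→186760, (D,nl)→963040 …(+1); best=13960 via (D,hash)
  {ABDE}: card=45000; try (D,hash)→13880, (B,hash)→18280, (E,hash)→23200, (D,merge)→29680, (B,nl_idx)→106600, (B,merge)→115060 …(+5); best=13880 via (D,hash)
  {ABCE}: card=7200; try (C,hash)→6560, (E,hash)→10360, (C,nl_idx)→22880, (C,merge)→25640, (E,nl_idx)→27520, (E,merge)→29080 …(+2); best=6560 via (C,hash)
  {ABCDE}: card=180000; try (D,hash)→22760, (C,hash)→60560, (E,hash)→67360, (D,merge)→112360, (C,nl_idx)→508880, (E,nl_idx)→625960 …(+5); best=22760 via (D,hash)

cost=22760; order=A,E,B,C,D; methods=nl_idx,hash,hash,hash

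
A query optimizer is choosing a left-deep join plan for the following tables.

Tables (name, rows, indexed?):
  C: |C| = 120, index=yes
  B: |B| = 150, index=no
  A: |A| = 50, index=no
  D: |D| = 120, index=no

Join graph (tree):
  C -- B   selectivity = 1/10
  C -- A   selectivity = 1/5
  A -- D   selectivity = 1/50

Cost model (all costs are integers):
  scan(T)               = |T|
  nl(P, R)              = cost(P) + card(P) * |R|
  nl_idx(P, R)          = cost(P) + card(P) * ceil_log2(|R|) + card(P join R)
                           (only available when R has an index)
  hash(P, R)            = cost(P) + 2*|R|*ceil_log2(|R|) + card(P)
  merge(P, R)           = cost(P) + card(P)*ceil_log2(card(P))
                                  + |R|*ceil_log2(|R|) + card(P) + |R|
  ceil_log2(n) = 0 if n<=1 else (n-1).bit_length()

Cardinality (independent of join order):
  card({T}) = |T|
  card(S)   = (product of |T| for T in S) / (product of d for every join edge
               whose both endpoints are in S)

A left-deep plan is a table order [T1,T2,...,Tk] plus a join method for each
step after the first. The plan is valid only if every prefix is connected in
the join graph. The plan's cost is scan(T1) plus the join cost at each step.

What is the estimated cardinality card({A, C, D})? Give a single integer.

2880

Tables in S: A(50), C(120), D(120)
Edges inside S: C-A(d=5), A-D(d=50)
numerator = 50 * 120 * 120 = 720000
denominator = 5 * 50 = 250
card(S) = 720000 / 250 = 2880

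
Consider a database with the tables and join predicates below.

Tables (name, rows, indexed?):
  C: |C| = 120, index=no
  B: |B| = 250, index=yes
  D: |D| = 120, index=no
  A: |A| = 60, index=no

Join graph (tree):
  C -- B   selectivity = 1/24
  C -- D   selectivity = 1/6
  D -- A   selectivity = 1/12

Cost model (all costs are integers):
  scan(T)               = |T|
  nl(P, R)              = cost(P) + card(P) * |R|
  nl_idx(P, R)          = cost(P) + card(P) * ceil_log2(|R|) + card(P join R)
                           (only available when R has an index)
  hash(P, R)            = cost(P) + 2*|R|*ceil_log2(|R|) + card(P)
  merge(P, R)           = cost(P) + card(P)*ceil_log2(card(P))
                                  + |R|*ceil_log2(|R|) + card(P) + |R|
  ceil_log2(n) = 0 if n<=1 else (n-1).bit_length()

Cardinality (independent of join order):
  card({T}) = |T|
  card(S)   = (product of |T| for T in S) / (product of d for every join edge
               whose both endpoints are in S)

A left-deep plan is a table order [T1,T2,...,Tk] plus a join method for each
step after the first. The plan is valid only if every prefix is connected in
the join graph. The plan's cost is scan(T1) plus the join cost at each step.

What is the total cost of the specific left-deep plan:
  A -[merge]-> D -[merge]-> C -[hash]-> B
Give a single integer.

step 1: scan A: cost=60, card=60
step 2: join D via merge
    card(P join D) = 60*120/(12) = 600
    cost = 60 + 60*6 + 120*7 + 60 + 120 = 1440
step 3: join C via merge
    card(P join C) = 600*120/(6) = 12000
    cost = 1440 + 600*10 + 120*7 + 600 + 120 = 9000
step 4: join B via hash
    card(P join B) = 12000*250/(24) = 125000
    cost = 9000 + 2*250*8 + 12000 = 25000

25000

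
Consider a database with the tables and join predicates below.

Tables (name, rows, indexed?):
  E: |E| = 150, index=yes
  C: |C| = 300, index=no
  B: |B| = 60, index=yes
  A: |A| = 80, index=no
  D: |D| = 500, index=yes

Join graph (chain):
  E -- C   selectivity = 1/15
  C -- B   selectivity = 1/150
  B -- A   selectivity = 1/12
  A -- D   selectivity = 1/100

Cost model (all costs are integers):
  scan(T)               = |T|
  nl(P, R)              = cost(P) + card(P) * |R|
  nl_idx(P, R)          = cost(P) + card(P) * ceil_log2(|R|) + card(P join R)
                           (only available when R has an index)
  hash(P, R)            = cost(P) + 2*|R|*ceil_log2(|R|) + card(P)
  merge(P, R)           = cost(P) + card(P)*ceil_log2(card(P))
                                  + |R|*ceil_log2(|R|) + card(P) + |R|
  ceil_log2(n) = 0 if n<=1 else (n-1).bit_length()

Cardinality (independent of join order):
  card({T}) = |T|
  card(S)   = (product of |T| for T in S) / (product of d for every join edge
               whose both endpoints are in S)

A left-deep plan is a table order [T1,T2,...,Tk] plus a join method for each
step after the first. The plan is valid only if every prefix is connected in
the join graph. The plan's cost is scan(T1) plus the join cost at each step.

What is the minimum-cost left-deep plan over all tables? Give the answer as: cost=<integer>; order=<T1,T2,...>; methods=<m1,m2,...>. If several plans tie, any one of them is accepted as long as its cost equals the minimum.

Selinger DP (subsets sized 1..n):
  {E}: scan cost=150, card=150
  {C}: scan cost=300, card=300
  {B}: scan cost=60, card=60
  {A}: scan cost=80, card=80
  {D}: scan cost=500, card=500
  {CE}: card=3000; try (E,hash)→3000, (C,merge)→4500, (E,merge)→4650, (E,nl_idx)→5700, (C,hash)→5700, (C,nl)→45150 …(+1); best=3000 via (E,hash)
  {BC}: card=120; try (B,hash)→1320, (B,nl_idx)→2220, (C,merge)→3480, (B,merge)→3720, (C,hash)→5520, (C,nl)→18060 …(+1); best=1320 via (B,hash)
  {AB}: card=400; try (B,hash)→880, (B,nl_idx)→960, (A,merge)→1120, (B,merge)→1140, (A,hash)→1240, (A,nl)→4860 …(+1); best=880 via (B,hash)
  {AD}: card=400; try (D,nl_idx)→1200, (A,hash)→2120, (D,merge)→5720, (A,merge)→6140, (D,hash)→9160, (D,nl)→40080 …(+1); best=1200 via (D,nl_idx)
  {BCE}: card=1200; try (E,nl_idx)→3480, (E,merge)→3630, (E,hash)→3840, (B,hash)→6720, (E,nl)→19320, (B,nl_idx)→22200 …(+2); best=3480 via (E,nl_idx)
  {ABC}: card=800; try (A,hash)→2560, (A,merge)→2920, (C,hash)→6680, (C,merge)→7880, (A,nl)→10920, (C,nl)→120880; best=2560 via (A,hash)
  {ABD}: card=2000; try (B,hash)→2320, (B,nl_idx)→5600, (B,merge)→5620, (D,nl_idx)→6480, (D,merge)→9880, (D,hash)→10280 …(+2); best=2320 via (B,hash)
  {ABCE}: card=8000; try (E,hash)→5760, (A,hash)→5800, (E,merge)→12710, (E,nl_idx)→16960, (A,merge)→18520, (A,nl)→99480 …(+1); best=5760 via (E,hash)
  {ABCD}: card=4000; try (C,hash)→9720, (D,hash)→12360, (D,nl_idx)→13760, (D,merge)→16360, (C,merge)→29320, (D,nl)→402560 …(+1); best=9720 via (C,hash)
  {ABCDE}: card=40000; try (E,hash)→16120, (D,hash)→22760, (E,merge)→63070, (E,nl_idx)→81720, (D,nl_idx)→117760, (D,merge)→122760 …(+2); best=16120 via (E,hash)

cost=16120; order=A,D,B,C,E; methods=nl_idx,hash,hash,hash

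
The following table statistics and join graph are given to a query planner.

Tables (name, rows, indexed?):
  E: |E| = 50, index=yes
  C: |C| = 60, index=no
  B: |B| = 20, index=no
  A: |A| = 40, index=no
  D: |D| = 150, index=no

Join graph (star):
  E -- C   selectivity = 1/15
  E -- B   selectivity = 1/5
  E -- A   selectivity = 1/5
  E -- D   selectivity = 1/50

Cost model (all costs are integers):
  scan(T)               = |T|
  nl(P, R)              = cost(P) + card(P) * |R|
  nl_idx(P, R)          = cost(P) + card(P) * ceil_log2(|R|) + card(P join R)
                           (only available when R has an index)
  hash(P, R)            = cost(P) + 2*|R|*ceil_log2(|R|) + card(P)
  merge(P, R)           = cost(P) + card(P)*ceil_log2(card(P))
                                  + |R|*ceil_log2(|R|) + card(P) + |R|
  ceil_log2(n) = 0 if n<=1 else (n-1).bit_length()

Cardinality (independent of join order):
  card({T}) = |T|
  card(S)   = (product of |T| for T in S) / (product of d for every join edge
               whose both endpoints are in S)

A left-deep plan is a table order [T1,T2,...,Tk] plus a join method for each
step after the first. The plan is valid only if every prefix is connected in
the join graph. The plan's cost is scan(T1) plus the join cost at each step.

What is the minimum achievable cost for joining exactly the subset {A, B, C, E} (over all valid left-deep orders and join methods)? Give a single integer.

2300

Selinger DP over subsets of {A,B,C,E}:
  {E}: scan cost=50, card=50
  {C}: scan cost=60, card=60
  {B}: scan cost=20, card=20
  {A}: scan cost=40, card=40
  {CE}: card=200; try (E,nl_idx)→620, (E,hash)→720, (C,hash)→820, (C,merge)→820, (E,merge)→830, (C,nl)→3050 …(+1); best=620 via (E,nl_idx)
  {BE}: card=200; try (B,hash)→300, (E,nl_idx)→340, (E,merge)→490, (B,merge)→520, (E,hash)→640, (E,nl)→1020 …(+1); best=300 via (B,hash)
  {AE}: card=400; try (A,hash)→580, (E,merge)→670, (E,hash)→680, (E,nl_idx)→680, (A,merge)→680, (E,nl)→2040 …(+1); best=580 via (A,hash)
  {BCE}: card=800; try (B,hash)→1020, (C,hash)→1220, (C,merge)→2520, (B,merge)→2540, (B,nl)→4620, (C,nl)→12300; best=1020 via (B,hash)
  {ACE}: card=1600; try (A,hash)→1300, (C,hash)→1700, (A,merge)→2700, (C,merge)→5000, (A,nl)→8620, (C,nl)→24580; best=1300 via (A,hash)
  {ABE}: card=1600; try (A,hash)→980, (B,hash)→1180, (A,merge)→2380, (B,merge)→4700, (A,nl)→8300, (B,nl)→8580; best=980 via (A,hash)
  {ABCE}: card=6400; try (A,hash)→2300, (B,hash)→3100, (C,hash)→3300, (A,merge)→10100, (C,merge)→20600, (B,merge)→20620 …(+3); best=2300 via (A,hash)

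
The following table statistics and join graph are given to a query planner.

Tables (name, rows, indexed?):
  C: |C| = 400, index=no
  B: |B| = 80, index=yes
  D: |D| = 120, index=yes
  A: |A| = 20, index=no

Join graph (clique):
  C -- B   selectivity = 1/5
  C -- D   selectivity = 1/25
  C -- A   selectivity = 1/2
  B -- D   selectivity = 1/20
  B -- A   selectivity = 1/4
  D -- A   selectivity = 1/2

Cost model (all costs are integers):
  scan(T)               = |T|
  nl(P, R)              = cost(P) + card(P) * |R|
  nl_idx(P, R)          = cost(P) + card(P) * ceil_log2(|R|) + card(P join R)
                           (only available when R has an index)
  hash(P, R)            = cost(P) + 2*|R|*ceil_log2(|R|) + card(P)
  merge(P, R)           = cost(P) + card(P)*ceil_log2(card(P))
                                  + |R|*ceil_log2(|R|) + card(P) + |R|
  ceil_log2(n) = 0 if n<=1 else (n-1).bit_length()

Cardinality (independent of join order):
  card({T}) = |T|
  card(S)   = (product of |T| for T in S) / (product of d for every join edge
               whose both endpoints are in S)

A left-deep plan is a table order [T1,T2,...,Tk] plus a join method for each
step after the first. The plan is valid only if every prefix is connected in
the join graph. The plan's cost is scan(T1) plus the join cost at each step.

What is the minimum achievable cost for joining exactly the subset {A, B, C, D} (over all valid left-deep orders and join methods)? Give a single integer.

7256

Selinger DP over subsets of {A,B,C,D}:
  {C}: scan cost=400, card=400
  {B}: scan cost=80, card=80
  {D}: scan cost=120, card=120
  {A}: scan cost=20, card=20
  {BC}: card=6400; try (B,hash)→1920, (C,merge)→4720, (B,merge)→5040, (C,hash)→7360, (B,nl_idx)→9600, (C,nl)→32080 …(+1); best=1920 via (B,hash)
  {CD}: card=1920; try (D,hash)→2480, (C,merge)→5080, (D,nl_idx)→5120, (D,merge)→5360, (C,hash)→7440, (C,nl)→48120 …(+1); best=2480 via (D,hash)
  {AC}: card=4000; try (A,hash)→1000, (C,merge)→4140, (A,merge)→4520, (C,hash)→7240, (C,nl)→8020, (A,nl)→8400; best=1000 via (A,hash)
  {BD}: card=480; try (D,nl_idx)→1120, (B,hash)→1360, (B,nl_idx)→1440, (D,merge)→1680, (B,merge)→1720, (D,hash)→1840 …(+2); best=1120 via (D,nl_idx)
  {AB}: card=400; try (A,hash)→360, (B,nl_idx)→560, (B,merge)→780, (A,merge)→840, (B,hash)→1160, (B,nl)→1620 …(+1); best=360 via (A,hash)
  {AD}: card=1200; try (A,hash)→440, (D,merge)→1100, (A,merge)→1200, (D,nl_idx)→1360, (D,hash)→1720, (D,nl)→2420 …(+1); best=440 via (A,hash)
  {BCD}: card=1536; try (B,hash)→5520, (C,hash)→8800, (C,merge)→9920, (D,hash)→10000, (B,nl_idx)→17456, (B,merge)→26160 …(+5); best=5520 via (B,hash)
  {ABC}: card=16000; try (B,hash)→6120, (C,hash)→7960, (C,merge)→8360, (A,hash)→8520, (B,nl_idx)→45000, (B,merge)→53640 …(+4); best=6120 via (B,hash)
  {ACD}: card=9600; try (A,hash)→4600, (D,hash)→6680, (C,hash)→8840, (C,merge)→18840, (A,merge)→25640, (D,nl_idx)→38600 …(+4); best=4600 via (A,hash)
  {ABD}: card=1200; try (A,hash)→1800, (D,hash)→2440, (B,hash)→2760, (D,nl_idx)→4360, (D,merge)→5320, (A,merge)→6040 …(+5); best=1800 via (A,hash)
  {ABCD}: card=1920; try (A,hash)→7256, (C,hash)→10200, (B,hash)→15320, (C,merge)→20200, (D,hash)→23800, (A,merge)→24072 …(+8); best=7256 via (A,hash)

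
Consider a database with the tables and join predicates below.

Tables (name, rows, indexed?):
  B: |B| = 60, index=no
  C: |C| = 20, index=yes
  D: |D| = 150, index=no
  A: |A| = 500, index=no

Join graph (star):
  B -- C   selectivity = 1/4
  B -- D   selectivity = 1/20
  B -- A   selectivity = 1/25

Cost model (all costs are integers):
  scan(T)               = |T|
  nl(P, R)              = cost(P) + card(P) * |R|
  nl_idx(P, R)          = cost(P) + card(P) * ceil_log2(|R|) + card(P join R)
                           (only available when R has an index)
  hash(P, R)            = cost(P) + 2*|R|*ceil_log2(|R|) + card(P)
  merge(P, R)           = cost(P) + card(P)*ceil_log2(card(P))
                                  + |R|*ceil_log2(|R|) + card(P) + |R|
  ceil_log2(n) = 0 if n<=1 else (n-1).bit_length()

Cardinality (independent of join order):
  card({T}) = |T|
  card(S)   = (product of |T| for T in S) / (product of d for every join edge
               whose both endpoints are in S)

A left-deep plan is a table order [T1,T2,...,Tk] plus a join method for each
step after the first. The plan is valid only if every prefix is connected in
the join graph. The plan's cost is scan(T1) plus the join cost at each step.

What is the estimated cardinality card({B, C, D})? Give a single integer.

2250

Tables in S: B(60), C(20), D(150)
Edges inside S: B-C(d=4), B-D(d=20)
numerator = 60 * 20 * 150 = 180000
denominator = 4 * 20 = 80
card(S) = 180000 / 80 = 2250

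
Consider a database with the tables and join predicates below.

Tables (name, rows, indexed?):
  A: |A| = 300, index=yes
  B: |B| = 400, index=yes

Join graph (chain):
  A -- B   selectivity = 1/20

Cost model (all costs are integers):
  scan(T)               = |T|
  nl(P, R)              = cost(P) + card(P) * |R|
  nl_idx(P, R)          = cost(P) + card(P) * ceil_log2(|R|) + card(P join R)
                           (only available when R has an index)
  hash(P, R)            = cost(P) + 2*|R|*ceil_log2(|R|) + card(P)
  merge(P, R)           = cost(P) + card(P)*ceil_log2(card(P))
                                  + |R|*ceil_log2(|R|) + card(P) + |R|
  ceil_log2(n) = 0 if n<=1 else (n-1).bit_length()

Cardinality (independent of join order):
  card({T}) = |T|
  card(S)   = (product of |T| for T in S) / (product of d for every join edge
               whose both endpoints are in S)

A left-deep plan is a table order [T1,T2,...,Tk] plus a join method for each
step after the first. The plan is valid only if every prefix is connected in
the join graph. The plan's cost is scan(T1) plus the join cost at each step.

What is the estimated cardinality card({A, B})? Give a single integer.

6000

Tables in S: A(300), B(400)
Edges inside S: A-B(d=20)
numerator = 300 * 400 = 120000
denominator = 20 = 20
card(S) = 120000 / 20 = 6000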